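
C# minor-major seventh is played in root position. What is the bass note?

C#

C# minor-major seventh is C#–E–G#–B#. Root position places the root in the bass: C#.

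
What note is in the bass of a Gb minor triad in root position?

Gb

In root position the root is lowest. For Gb minor (Gb–Bbb–Db) that is Gb.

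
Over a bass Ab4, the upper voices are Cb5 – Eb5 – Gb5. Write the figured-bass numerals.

The notes Ab, Cb, Eb, Gb stack in thirds as Ab–Cb–Eb–Gb — an Ab minor seventh chord. The bass Ab is the root, so this is root position: figured 7.

7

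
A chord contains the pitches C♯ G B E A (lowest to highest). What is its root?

The distinct letter names are C#, G, B, E, A. Arranged as a stack of thirds they read A–C#–E–G–B, so A is the root (an A dominant ninth chord).

A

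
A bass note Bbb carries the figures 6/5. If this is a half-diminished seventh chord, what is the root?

Gb

The figures 6/5 mean the third of the chord is in the bass. If Bbb is the third of a half-diminished seventh chord, the root is Gb (chord tones Gb–Bbb–Dbb–Fb).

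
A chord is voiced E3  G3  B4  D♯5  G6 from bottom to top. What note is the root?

E

The distinct letter names are E, G, B, D#. Arranged as a stack of thirds they read E–G–B–D#, so E is the root (an E minor-major seventh chord).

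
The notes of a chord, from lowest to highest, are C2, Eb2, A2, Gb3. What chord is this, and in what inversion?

A diminished seventh, first inversion

The distinct note names are C, Eb, A, Gb. Stacked in thirds they read A–C–Eb–Gb, which is a diminished seventh chord on A.
With the third (C) in the bass, the chord is in first inversion (figured bass 6/5).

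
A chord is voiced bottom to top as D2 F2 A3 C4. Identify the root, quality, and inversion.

D minor seventh, root position

The pitch classes D, F, A, C arrange in thirds as D–F–A–C: a D minor seventh chord.
With the root (D) in the bass, the chord is in root position (figured bass 7).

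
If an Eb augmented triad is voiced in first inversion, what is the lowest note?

The third of Eb augmented (Eb–G–B) is G; that is the bass in first inversion.

G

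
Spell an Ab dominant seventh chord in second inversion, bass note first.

Ab dominant seventh is Ab–C–Eb–Gb. Second inversion puts the fifth (Eb) in the bass, with the remaining tones above: Eb, Gb, Ab, C.

Eb, Gb, Ab, C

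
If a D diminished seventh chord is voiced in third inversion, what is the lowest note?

Cb

In third inversion the seventh is lowest. For D diminished seventh (D–F–Ab–Cb) that is Cb.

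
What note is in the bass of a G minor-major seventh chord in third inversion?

The seventh of G minor-major seventh (G–Bb–D–F#) is F#; that is the bass in third inversion.

F#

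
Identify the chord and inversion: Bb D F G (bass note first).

G minor seventh, first inversion

The pitch classes Bb, D, F, G arrange in thirds as G–Bb–D–F: a G minor seventh chord.
With the third (Bb) in the bass, the chord is in first inversion (figured bass 6/5).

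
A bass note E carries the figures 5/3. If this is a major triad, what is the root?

The figures 5/3 mean the root of the chord is in the bass. If E is the root of a major triad, the root is E (chord tones E–G#–B).

E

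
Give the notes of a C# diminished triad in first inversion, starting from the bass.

The chord tones are C#–E–G. With the third (E) lowest for first inversion: E, G, C#.

E, G, C#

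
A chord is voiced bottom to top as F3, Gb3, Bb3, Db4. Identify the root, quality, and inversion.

Gb major seventh, third inversion

Reducing to letter names: F, Gb, Bb, Db. These stack in thirds as Gb–Bb–Db–F — a Gb major seventh chord.
The lowest note is F, the seventh of the chord, so this is third inversion (figured bass 4/2).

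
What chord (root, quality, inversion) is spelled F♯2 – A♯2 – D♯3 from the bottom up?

D# minor, first inversion

Reducing to letter names: F#, A#, D#. These stack in thirds as D#–F#–A# — a D# minor triad.
F# is the third of D# minor; third in the bass means first inversion (figured bass 6).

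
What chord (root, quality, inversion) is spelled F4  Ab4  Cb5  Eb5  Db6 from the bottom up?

The pitch classes F, Ab, Cb, Eb, Db arrange in thirds as Db–F–Ab–Cb–Eb: a Db dominant ninth chord.
The lowest note is F, the third of the chord, so this is first inversion.

Db dominant ninth, first inversion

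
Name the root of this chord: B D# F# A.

B

The distinct letter names are B, D#, F#, A. Arranged as a stack of thirds they read B–D#–F#–A, so B is the root (a B dominant seventh chord).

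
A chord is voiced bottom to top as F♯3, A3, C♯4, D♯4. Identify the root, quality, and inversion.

The pitch classes F#, A, C#, D# arrange in thirds as D#–F#–A–C#: a D# half-diminished seventh chord.
F# is the third of D# half-diminished seventh; third in the bass means first inversion (figured bass 6/5).

D# half-diminished seventh, first inversion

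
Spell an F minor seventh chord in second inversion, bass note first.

The chord tones are F–Ab–C–Eb. With the fifth (C) lowest for second inversion: C, Eb, F, Ab.

C, Eb, F, Ab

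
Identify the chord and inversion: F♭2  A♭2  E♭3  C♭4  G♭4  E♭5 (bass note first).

The pitch classes Fb, Ab, Eb, Cb, Gb arrange in thirds as Fb–Ab–Cb–Eb–Gb: an Fb major ninth chord.
Fb is the root of Fb major ninth; root in the bass means root position.

Fb major ninth, root position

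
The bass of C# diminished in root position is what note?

The root of C# diminished (C#–E–G) is C#; that is the bass in root position.

C#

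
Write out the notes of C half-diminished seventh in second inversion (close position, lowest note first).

Gb, Bb, C, Eb

The chord tones are C–Eb–Gb–Bb. With the fifth (Gb) lowest for second inversion: Gb, Bb, C, Eb.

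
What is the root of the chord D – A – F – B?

B

Reordering D, A, F, B into stacked thirds gives B–D–F–A; the bottom of that stack, B, is the root.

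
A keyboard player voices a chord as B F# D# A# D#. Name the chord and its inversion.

B major seventh, root position

The distinct note names are B, F#, D#, A#. Stacked in thirds they read B–D#–F#–A#, which is a major seventh chord on B.
With the root (B) in the bass, the chord is in root position (figured bass 7).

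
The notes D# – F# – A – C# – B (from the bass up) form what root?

D#, F#, A, C#, B are the tones of a B dominant ninth chord (B–D#–F#–A–C#), making B the root.

B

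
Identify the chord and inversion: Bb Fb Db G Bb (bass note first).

The pitch classes Bb, Fb, Db, G arrange in thirds as G–Bb–Db–Fb: a G diminished seventh chord.
With the third (Bb) in the bass, the chord is in first inversion (figured bass 6/5).

G diminished seventh, first inversion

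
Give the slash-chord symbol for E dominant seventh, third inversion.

E7/D

Third inversion of E dominant seventh has the seventh (D) in the bass. As a slash chord: E7/D.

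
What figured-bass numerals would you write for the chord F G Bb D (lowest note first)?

The notes F, G, Bb, D stack in thirds as G–Bb–D–F — a G minor seventh chord. The bass F is the seventh, so this is third inversion: figured 4/2.

4/2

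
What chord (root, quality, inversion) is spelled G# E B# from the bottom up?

The distinct note names are G#, E, B#. Stacked in thirds they read E–G#–B#, which is an augmented triad on E.
G# is the third of E augmented; third in the bass means first inversion (figured bass 6).

E augmented, first inversion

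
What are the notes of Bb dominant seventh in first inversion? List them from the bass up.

The chord tones are Bb–D–F–Ab. With the third (D) lowest for first inversion: D, F, Ab, Bb.

D, F, Ab, Bb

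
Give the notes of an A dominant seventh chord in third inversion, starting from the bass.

G, A, C#, E

The chord tones are A–C#–E–G. With the seventh (G) lowest for third inversion: G, A, C#, E.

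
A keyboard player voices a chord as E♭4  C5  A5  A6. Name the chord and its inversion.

Reducing to letter names: Eb, C, A. These stack in thirds as A–C–Eb — an A diminished triad.
The lowest note is Eb, the fifth of the chord, so this is second inversion (figured bass 6/4).

A diminished, second inversion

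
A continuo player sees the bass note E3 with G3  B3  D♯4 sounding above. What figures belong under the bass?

7

The notes E, G, B, D# stack in thirds as E–G–B–D# — an E minor-major seventh chord. The bass E is the root, so this is root position: figured 7.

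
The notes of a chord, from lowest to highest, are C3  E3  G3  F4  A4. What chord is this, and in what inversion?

The distinct note names are C, E, G, F, A. Stacked in thirds they read F–A–C–E–G, which is a major ninth chord on F.
With the fifth (C) in the bass, the chord is in second inversion.

F major ninth, second inversion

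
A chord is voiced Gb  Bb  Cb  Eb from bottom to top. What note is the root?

Cb

Reordering Gb, Bb, Cb, Eb into stacked thirds gives Cb–Eb–Gb–Bb; the bottom of that stack, Cb, is the root.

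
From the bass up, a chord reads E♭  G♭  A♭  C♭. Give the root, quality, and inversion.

Ab minor seventh, second inversion

The distinct note names are Eb, Gb, Ab, Cb. Stacked in thirds they read Ab–Cb–Eb–Gb, which is a minor seventh chord on Ab.
Eb is the fifth of Ab minor seventh; fifth in the bass means second inversion (figured bass 4/3).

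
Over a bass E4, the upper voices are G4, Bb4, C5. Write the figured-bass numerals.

6/5

The notes E, G, Bb, C stack in thirds as C–E–G–Bb — a C dominant seventh chord. The bass E is the third, so this is first inversion: figured 6/5.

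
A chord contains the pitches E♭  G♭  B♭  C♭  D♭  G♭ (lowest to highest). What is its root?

Reordering Eb, Gb, Bb, Cb, Db into stacked thirds gives Cb–Eb–Gb–Bb–Db; the bottom of that stack, Cb, is the root.

Cb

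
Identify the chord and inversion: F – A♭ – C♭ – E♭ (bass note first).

The distinct note names are F, Ab, Cb, Eb. Stacked in thirds they read F–Ab–Cb–Eb, which is a half-diminished seventh chord on F.
The lowest note is F, the root of the chord, so this is root position (figured bass 7).

F half-diminished seventh, root position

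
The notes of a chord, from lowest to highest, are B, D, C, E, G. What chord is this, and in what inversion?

The distinct note names are B, D, C, E, G. Stacked in thirds they read C–E–G–B–D, which is a major ninth chord on C.
The lowest note is B, the seventh of the chord, so this is third inversion.

C major ninth, third inversion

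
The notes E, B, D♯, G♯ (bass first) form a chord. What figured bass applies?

The notes E, B, D#, G# stack in thirds as E–G#–B–D# — an E major seventh chord. The bass E is the root, so this is root position: figured 7.

7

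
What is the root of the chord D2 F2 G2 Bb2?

G

D, F, G, Bb are the tones of a G minor seventh chord (G–Bb–D–F), making G the root.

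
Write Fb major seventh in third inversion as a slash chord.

Fbmaj7/Eb

Third inversion of Fb major seventh has the seventh (Eb) in the bass. As a slash chord: Fbmaj7/Eb.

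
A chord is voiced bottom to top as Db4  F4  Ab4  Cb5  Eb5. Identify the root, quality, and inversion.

Db dominant ninth, root position

Reducing to letter names: Db, F, Ab, Cb, Eb. These stack in thirds as Db–F–Ab–Cb–Eb — a Db dominant ninth chord.
The lowest note is Db, the root of the chord, so this is root position.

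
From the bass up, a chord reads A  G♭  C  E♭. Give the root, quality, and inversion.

The distinct note names are A, Gb, C, Eb. Stacked in thirds they read A–C–Eb–Gb, which is a diminished seventh chord on A.
With the root (A) in the bass, the chord is in root position (figured bass 7).

A diminished seventh, root position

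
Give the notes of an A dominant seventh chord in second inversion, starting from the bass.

A dominant seventh is A–C#–E–G. Second inversion puts the fifth (E) in the bass, with the remaining tones above: E, G, A, C#.

E, G, A, C#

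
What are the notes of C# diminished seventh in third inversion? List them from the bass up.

Bb, C#, E, G

The chord tones are C#–E–G–Bb. With the seventh (Bb) lowest for third inversion: Bb, C#, E, G.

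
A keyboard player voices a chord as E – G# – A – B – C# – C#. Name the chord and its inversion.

The distinct note names are E, G#, A, B, C#. Stacked in thirds they read A–C#–E–G#–B, which is a major ninth chord on A.
E is the fifth of A major ninth; fifth in the bass means second inversion.

A major ninth, second inversion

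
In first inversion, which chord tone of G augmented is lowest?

G augmented is G–B–D#. First inversion places the third in the bass: B.

B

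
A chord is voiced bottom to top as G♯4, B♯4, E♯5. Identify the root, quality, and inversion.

Reducing to letter names: G#, B#, E#. These stack in thirds as E#–G#–B# — an E# minor triad.
G# is the third of E# minor; third in the bass means first inversion (figured bass 6).

E# minor, first inversion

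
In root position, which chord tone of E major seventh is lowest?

E

E major seventh is E–G#–B–D#. Root position places the root in the bass: E.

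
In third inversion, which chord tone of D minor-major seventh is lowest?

In third inversion the seventh is lowest. For D minor-major seventh (D–F–A–C#) that is C#.

C#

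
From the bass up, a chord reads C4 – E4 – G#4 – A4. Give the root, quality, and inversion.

A minor-major seventh, first inversion

The distinct note names are C, E, G#, A. Stacked in thirds they read A–C–E–G#, which is a minor-major seventh chord on A.
C is the third of A minor-major seventh; third in the bass means first inversion (figured bass 6/5).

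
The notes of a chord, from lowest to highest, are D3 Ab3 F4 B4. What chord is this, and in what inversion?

The pitch classes D, Ab, F, B arrange in thirds as B–D–F–Ab: a B diminished seventh chord.
D is the third of B diminished seventh; third in the bass means first inversion (figured bass 6/5).

B diminished seventh, first inversion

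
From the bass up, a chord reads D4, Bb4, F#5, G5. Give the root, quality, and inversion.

G minor-major seventh, second inversion

The pitch classes D, Bb, F#, G arrange in thirds as G–Bb–D–F#: a G minor-major seventh chord.
D is the fifth of G minor-major seventh; fifth in the bass means second inversion (figured bass 4/3).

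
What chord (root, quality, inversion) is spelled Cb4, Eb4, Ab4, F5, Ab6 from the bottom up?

F half-diminished seventh, second inversion

The pitch classes Cb, Eb, Ab, F arrange in thirds as F–Ab–Cb–Eb: an F half-diminished seventh chord.
The lowest note is Cb, the fifth of the chord, so this is second inversion (figured bass 4/3).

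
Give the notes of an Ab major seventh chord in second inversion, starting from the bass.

Ab major seventh is Ab–C–Eb–G. Second inversion puts the fifth (Eb) in the bass, with the remaining tones above: Eb, G, Ab, C.

Eb, G, Ab, C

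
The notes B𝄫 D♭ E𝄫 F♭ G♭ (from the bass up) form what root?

Ebb

The distinct letter names are Bbb, Db, Ebb, Fb, Gb. Arranged as a stack of thirds they read Ebb–Gb–Bbb–Db–Fb, so Ebb is the root (an Ebb major ninth chord).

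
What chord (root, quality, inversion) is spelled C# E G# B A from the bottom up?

A major ninth, first inversion

The pitch classes C#, E, G#, B, A arrange in thirds as A–C#–E–G#–B: an A major ninth chord.
C# is the third of A major ninth; third in the bass means first inversion.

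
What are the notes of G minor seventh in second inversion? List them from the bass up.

The chord tones are G–Bb–D–F. With the fifth (D) lowest for second inversion: D, F, G, Bb.

D, F, G, Bb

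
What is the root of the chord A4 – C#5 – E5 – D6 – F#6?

D

The distinct letter names are A, C#, E, D, F#. Arranged as a stack of thirds they read D–F#–A–C#–E, so D is the root (a D major ninth chord).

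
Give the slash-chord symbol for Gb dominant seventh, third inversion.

Gb7/Fb

Third inversion of Gb dominant seventh has the seventh (Fb) in the bass. As a slash chord: Gb7/Fb.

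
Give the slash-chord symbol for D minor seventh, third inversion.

Dm7/C

Third inversion of D minor seventh has the seventh (C) in the bass. As a slash chord: Dm7/C.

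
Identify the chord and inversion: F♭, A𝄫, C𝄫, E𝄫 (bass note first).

Reducing to letter names: Fb, Abb, Cbb, Ebb. These stack in thirds as Fb–Abb–Cbb–Ebb — an Fb half-diminished seventh chord.
The lowest note is Fb, the root of the chord, so this is root position (figured bass 7).

Fb half-diminished seventh, root position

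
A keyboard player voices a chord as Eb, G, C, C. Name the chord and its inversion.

The pitch classes Eb, G, C arrange in thirds as C–Eb–G: a C minor triad.
The lowest note is Eb, the third of the chord, so this is first inversion (figured bass 6).

C minor, first inversion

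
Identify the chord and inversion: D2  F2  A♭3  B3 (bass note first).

B diminished seventh, first inversion

The distinct note names are D, F, Ab, B. Stacked in thirds they read B–D–F–Ab, which is a diminished seventh chord on B.
The lowest note is D, the third of the chord, so this is first inversion (figured bass 6/5).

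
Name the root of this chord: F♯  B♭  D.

The distinct letter names are F#, Bb, D. Arranged as a stack of thirds they read Bb–D–F#, so Bb is the root (a Bb augmented triad).

Bb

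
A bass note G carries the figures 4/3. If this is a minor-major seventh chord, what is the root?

The figures 4/3 mean the fifth of the chord is in the bass. If G is the fifth of a minor-major seventh chord, the root is C (chord tones C–Eb–G–B).

C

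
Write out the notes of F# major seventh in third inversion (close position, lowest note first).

E#, F#, A#, C#

The chord tones are F#–A#–C#–E#. With the seventh (E#) lowest for third inversion: E#, F#, A#, C#.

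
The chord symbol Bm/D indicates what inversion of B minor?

Bm/D means B minor with D in the bass. D is the third of B minor (B–D–F#), so this is first inversion.

first inversion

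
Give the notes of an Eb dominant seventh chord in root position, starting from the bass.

Eb, G, Bb, Db

Spelling Eb dominant seventh: Eb–G–Bb–Db. In root position the root is bass, giving Eb, G, Bb, Db from the bottom.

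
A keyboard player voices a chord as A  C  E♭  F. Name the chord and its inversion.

F dominant seventh, first inversion

The pitch classes A, C, Eb, F arrange in thirds as F–A–C–Eb: an F dominant seventh chord.
With the third (A) in the bass, the chord is in first inversion (figured bass 6/5).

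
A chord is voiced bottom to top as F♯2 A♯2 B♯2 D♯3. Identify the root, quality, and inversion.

B# half-diminished seventh, second inversion

The distinct note names are F#, A#, B#, D#. Stacked in thirds they read B#–D#–F#–A#, which is a half-diminished seventh chord on B#.
The lowest note is F#, the fifth of the chord, so this is second inversion (figured bass 4/3).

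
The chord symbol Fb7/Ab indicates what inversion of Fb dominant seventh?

first inversion

Fb7/Ab means Fb dominant seventh with Ab in the bass. Ab is the third of Fb dominant seventh (Fb–Ab–Cb–Ebb), so this is first inversion.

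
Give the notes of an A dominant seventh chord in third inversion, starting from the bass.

Spelling A dominant seventh: A–C#–E–G. In third inversion the seventh is bass, giving G, A, C#, E from the bottom.

G, A, C#, E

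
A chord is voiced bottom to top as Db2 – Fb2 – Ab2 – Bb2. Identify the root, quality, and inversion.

The pitch classes Db, Fb, Ab, Bb arrange in thirds as Bb–Db–Fb–Ab: a Bb half-diminished seventh chord.
The lowest note is Db, the third of the chord, so this is first inversion (figured bass 6/5).

Bb half-diminished seventh, first inversion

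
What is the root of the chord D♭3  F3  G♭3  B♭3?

Db, F, Gb, Bb are the tones of a Gb major seventh chord (Gb–Bb–Db–F), making Gb the root.

Gb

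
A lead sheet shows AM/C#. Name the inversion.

first inversion

AM/C# means A major with C# in the bass. C# is the third of A major (A–C#–E), so this is first inversion.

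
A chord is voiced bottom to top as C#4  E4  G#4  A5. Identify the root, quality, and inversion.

Reducing to letter names: C#, E, G#, A. These stack in thirds as A–C#–E–G# — an A major seventh chord.
The lowest note is C#, the third of the chord, so this is first inversion (figured bass 6/5).

A major seventh, first inversion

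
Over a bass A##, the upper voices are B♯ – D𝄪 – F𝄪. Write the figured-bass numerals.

The notes A##, B#, D##, F## stack in thirds as B#–D##–F##–A## — a B# major seventh chord. The bass A## is the seventh, so this is third inversion: figured 4/2.

4/2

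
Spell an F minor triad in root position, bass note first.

F, Ab, C

F minor is F–Ab–C. Root position puts the root (F) in the bass, with the remaining tones above: F, Ab, C.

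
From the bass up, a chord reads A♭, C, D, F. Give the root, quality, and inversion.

D half-diminished seventh, second inversion

The distinct note names are Ab, C, D, F. Stacked in thirds they read D–F–Ab–C, which is a half-diminished seventh chord on D.
Ab is the fifth of D half-diminished seventh; fifth in the bass means second inversion (figured bass 4/3).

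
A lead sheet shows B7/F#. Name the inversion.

second inversion

B7/F# means B dominant seventh with F# in the bass. F# is the fifth of B dominant seventh (B–D#–F#–A), so this is second inversion.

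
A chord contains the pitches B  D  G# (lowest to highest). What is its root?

G#

The distinct letter names are B, D, G#. Arranged as a stack of thirds they read G#–B–D, so G# is the root (a G# diminished triad).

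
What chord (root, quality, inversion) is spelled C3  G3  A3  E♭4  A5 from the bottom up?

A half-diminished seventh, first inversion

The distinct note names are C, G, A, Eb. Stacked in thirds they read A–C–Eb–G, which is a half-diminished seventh chord on A.
The lowest note is C, the third of the chord, so this is first inversion (figured bass 6/5).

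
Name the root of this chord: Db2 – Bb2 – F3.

Db, Bb, F are the tones of a Bb minor triad (Bb–Db–F), making Bb the root.

Bb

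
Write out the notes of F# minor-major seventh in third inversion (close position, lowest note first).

F# minor-major seventh is F#–A–C#–E#. Third inversion puts the seventh (E#) in the bass, with the remaining tones above: E#, F#, A, C#.

E#, F#, A, C#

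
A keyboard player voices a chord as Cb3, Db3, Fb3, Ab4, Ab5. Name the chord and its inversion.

The pitch classes Cb, Db, Fb, Ab arrange in thirds as Db–Fb–Ab–Cb: a Db minor seventh chord.
Cb is the seventh of Db minor seventh; seventh in the bass means third inversion (figured bass 4/2).

Db minor seventh, third inversion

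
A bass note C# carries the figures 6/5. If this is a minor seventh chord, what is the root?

A#

The figures 6/5 mean the third of the chord is in the bass. If C# is the third of a minor seventh chord, the root is A# (chord tones A#–C#–E#–G#).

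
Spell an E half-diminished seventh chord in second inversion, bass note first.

Bb, D, E, G

E half-diminished seventh is E–G–Bb–D. Second inversion puts the fifth (Bb) in the bass, with the remaining tones above: Bb, D, E, G.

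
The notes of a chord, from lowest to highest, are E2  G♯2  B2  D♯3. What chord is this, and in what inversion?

The pitch classes E, G#, B, D# arrange in thirds as E–G#–B–D#: an E major seventh chord.
With the root (E) in the bass, the chord is in root position (figured bass 7).

E major seventh, root position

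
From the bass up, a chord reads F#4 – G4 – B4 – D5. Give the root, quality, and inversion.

Reducing to letter names: F#, G, B, D. These stack in thirds as G–B–D–F# — a G major seventh chord.
F# is the seventh of G major seventh; seventh in the bass means third inversion (figured bass 4/2).

G major seventh, third inversion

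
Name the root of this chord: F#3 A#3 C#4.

F#

The distinct letter names are F#, A#, C#. Arranged as a stack of thirds they read F#–A#–C#, so F# is the root (an F# major triad).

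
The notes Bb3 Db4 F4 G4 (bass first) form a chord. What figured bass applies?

The notes Bb, Db, F, G stack in thirds as G–Bb–Db–F — a G half-diminished seventh chord. The bass Bb is the third, so this is first inversion: figured 6/5.

6/5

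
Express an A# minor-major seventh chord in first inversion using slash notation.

First inversion of A# minor-major seventh has the third (C#) in the bass. As a slash chord: A#m(maj7)/C#.

A#m(maj7)/C#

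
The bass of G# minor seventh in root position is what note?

G# minor seventh is G#–B–D#–F#. Root position places the root in the bass: G#.

G#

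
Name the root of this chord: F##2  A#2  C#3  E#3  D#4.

F##, A#, C#, E#, D# are the tones of a D# dominant ninth chord (D#–F##–A#–C#–E#), making D# the root.

D#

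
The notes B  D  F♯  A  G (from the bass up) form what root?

G

The distinct letter names are B, D, F#, A, G. Arranged as a stack of thirds they read G–B–D–F#–A, so G is the root (a G major ninth chord).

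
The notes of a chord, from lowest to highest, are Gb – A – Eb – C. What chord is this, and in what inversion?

The pitch classes Gb, A, Eb, C arrange in thirds as A–C–Eb–Gb: an A diminished seventh chord.
The lowest note is Gb, the seventh of the chord, so this is third inversion (figured bass 4/2).

A diminished seventh, third inversion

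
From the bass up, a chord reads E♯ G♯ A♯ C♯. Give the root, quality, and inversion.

Reducing to letter names: E#, G#, A#, C#. These stack in thirds as A#–C#–E#–G# — an A# minor seventh chord.
With the fifth (E#) in the bass, the chord is in second inversion (figured bass 4/3).

A# minor seventh, second inversion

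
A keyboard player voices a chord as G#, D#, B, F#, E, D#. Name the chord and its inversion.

The pitch classes G#, D#, B, F#, E arrange in thirds as E–G#–B–D#–F#: an E major ninth chord.
With the third (G#) in the bass, the chord is in first inversion.

E major ninth, first inversion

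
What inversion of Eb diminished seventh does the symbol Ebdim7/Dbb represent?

Ebdim7/Dbb means Eb diminished seventh with Dbb in the bass. Dbb is the seventh of Eb diminished seventh (Eb–Gb–Bbb–Dbb), so this is third inversion.

third inversion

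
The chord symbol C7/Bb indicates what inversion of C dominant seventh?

C7/Bb means C dominant seventh with Bb in the bass. Bb is the seventh of C dominant seventh (C–E–G–Bb), so this is third inversion.

third inversion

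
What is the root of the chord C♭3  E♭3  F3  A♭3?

The distinct letter names are Cb, Eb, F, Ab. Arranged as a stack of thirds they read F–Ab–Cb–Eb, so F is the root (an F half-diminished seventh chord).

F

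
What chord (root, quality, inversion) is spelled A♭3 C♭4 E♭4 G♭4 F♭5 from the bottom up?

The distinct note names are Ab, Cb, Eb, Gb, Fb. Stacked in thirds they read Fb–Ab–Cb–Eb–Gb, which is a major ninth chord on Fb.
Ab is the third of Fb major ninth; third in the bass means first inversion.

Fb major ninth, first inversion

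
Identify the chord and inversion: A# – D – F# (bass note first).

The pitch classes A#, D, F# arrange in thirds as D–F#–A#: a D augmented triad.
A# is the fifth of D augmented; fifth in the bass means second inversion (figured bass 6/4).

D augmented, second inversion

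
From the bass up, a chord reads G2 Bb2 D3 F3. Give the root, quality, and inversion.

The distinct note names are G, Bb, D, F. Stacked in thirds they read G–Bb–D–F, which is a minor seventh chord on G.
The lowest note is G, the root of the chord, so this is root position (figured bass 7).

G minor seventh, root position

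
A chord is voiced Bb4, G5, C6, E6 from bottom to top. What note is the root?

C

Bb, G, C, E are the tones of a C dominant seventh chord (C–E–G–Bb), making C the root.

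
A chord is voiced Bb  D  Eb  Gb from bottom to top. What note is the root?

Eb

The distinct letter names are Bb, D, Eb, Gb. Arranged as a stack of thirds they read Eb–Gb–Bb–D, so Eb is the root (an Eb minor-major seventh chord).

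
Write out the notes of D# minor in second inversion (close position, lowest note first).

D# minor is D#–F#–A#. Second inversion puts the fifth (A#) in the bass, with the remaining tones above: A#, D#, F#.

A#, D#, F#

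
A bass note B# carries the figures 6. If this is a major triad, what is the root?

The figures 6 mean the third of the chord is in the bass. If B# is the third of a major triad, the root is G# (chord tones G#–B#–D#).

G#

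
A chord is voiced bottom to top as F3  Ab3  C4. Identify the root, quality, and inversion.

Reducing to letter names: F, Ab, C. These stack in thirds as F–Ab–C — an F minor triad.
F is the root of F minor; root in the bass means root position (figured bass 5/3).

F minor, root position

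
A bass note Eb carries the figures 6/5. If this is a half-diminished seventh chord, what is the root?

C

The figures 6/5 mean the third of the chord is in the bass. If Eb is the third of a half-diminished seventh chord, the root is C (chord tones C–Eb–Gb–Bb).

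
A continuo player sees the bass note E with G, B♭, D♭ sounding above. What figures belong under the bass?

The notes E, G, Bb, Db stack in thirds as E–G–Bb–Db — an E diminished seventh chord. The bass E is the root, so this is root position: figured 7.

7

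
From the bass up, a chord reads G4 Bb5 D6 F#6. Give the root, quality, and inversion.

G minor-major seventh, root position

Reducing to letter names: G, Bb, D, F#. These stack in thirds as G–Bb–D–F# — a G minor-major seventh chord.
With the root (G) in the bass, the chord is in root position (figured bass 7).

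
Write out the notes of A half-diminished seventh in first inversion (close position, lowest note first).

The chord tones are A–C–Eb–G. With the third (C) lowest for first inversion: C, Eb, G, A.

C, Eb, G, A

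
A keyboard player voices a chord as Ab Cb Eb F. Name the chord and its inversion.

F half-diminished seventh, first inversion

The distinct note names are Ab, Cb, Eb, F. Stacked in thirds they read F–Ab–Cb–Eb, which is a half-diminished seventh chord on F.
Ab is the third of F half-diminished seventh; third in the bass means first inversion (figured bass 6/5).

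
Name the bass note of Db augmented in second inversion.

A

The fifth of Db augmented (Db–F–A) is A; that is the bass in second inversion.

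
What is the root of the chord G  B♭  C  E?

The distinct letter names are G, Bb, C, E. Arranged as a stack of thirds they read C–E–G–Bb, so C is the root (a C dominant seventh chord).

C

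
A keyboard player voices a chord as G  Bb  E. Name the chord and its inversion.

Reducing to letter names: G, Bb, E. These stack in thirds as E–G–Bb — an E diminished triad.
With the third (G) in the bass, the chord is in first inversion (figured bass 6).

E diminished, first inversion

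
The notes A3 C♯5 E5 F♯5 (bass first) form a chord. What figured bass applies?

6/5

The notes A, C#, E, F# stack in thirds as F#–A–C#–E — an F# minor seventh chord. The bass A is the third, so this is first inversion: figured 6/5.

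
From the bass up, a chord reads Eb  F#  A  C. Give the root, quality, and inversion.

The distinct note names are Eb, F#, A, C. Stacked in thirds they read F#–A–C–Eb, which is a diminished seventh chord on F#.
The lowest note is Eb, the seventh of the chord, so this is third inversion (figured bass 4/2).

F# diminished seventh, third inversion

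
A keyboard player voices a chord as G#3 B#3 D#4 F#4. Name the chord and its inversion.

The pitch classes G#, B#, D#, F# arrange in thirds as G#–B#–D#–F#: a G# dominant seventh chord.
The lowest note is G#, the root of the chord, so this is root position (figured bass 7).

G# dominant seventh, root position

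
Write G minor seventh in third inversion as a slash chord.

Third inversion of G minor seventh has the seventh (F) in the bass. As a slash chord: Gm7/F.

Gm7/F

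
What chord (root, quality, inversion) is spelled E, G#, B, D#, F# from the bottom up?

Reducing to letter names: E, G#, B, D#, F#. These stack in thirds as E–G#–B–D#–F# — an E major ninth chord.
E is the root of E major ninth; root in the bass means root position.

E major ninth, root position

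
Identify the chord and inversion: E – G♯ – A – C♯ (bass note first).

Reducing to letter names: E, G#, A, C#. These stack in thirds as A–C#–E–G# — an A major seventh chord.
With the fifth (E) in the bass, the chord is in second inversion (figured bass 4/3).

A major seventh, second inversion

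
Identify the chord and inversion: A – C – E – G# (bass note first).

A minor-major seventh, root position

The pitch classes A, C, E, G# arrange in thirds as A–C–E–G#: an A minor-major seventh chord.
With the root (A) in the bass, the chord is in root position (figured bass 7).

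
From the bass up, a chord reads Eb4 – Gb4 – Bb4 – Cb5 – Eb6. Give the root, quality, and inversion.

The pitch classes Eb, Gb, Bb, Cb arrange in thirds as Cb–Eb–Gb–Bb: a Cb major seventh chord.
With the third (Eb) in the bass, the chord is in first inversion (figured bass 6/5).

Cb major seventh, first inversion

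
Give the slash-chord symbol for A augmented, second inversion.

Aaug/E#

Second inversion of A augmented has the fifth (E#) in the bass. As a slash chord: Aaug/E#.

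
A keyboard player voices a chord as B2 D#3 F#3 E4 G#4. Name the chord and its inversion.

E major ninth, second inversion

The distinct note names are B, D#, F#, E, G#. Stacked in thirds they read E–G#–B–D#–F#, which is a major ninth chord on E.
B is the fifth of E major ninth; fifth in the bass means second inversion.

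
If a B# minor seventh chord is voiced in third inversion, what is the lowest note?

A#

The seventh of B# minor seventh (B#–D#–F##–A#) is A#; that is the bass in third inversion.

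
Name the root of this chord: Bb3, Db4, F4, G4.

G

The distinct letter names are Bb, Db, F, G. Arranged as a stack of thirds they read G–Bb–Db–F, so G is the root (a G half-diminished seventh chord).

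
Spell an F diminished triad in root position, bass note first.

F, Ab, Cb

Spelling F diminished: F–Ab–Cb. In root position the root is bass, giving F, Ab, Cb from the bottom.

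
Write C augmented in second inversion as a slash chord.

Caug/G#

Second inversion of C augmented has the fifth (G#) in the bass. As a slash chord: Caug/G#.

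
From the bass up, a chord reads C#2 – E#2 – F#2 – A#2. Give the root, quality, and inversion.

The distinct note names are C#, E#, F#, A#. Stacked in thirds they read F#–A#–C#–E#, which is a major seventh chord on F#.
C# is the fifth of F# major seventh; fifth in the bass means second inversion (figured bass 4/3).

F# major seventh, second inversion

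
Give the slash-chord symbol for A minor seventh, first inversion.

Am7/C

First inversion of A minor seventh has the third (C) in the bass. As a slash chord: Am7/C.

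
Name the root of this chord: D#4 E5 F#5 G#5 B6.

D#, E, F#, G#, B are the tones of an E major ninth chord (E–G#–B–D#–F#), making E the root.

E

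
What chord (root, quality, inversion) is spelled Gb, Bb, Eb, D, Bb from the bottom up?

Eb minor-major seventh, first inversion

The pitch classes Gb, Bb, Eb, D arrange in thirds as Eb–Gb–Bb–D: an Eb minor-major seventh chord.
With the third (Gb) in the bass, the chord is in first inversion (figured bass 6/5).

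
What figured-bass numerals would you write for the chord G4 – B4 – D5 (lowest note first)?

5/3

The notes G, B, D stack in thirds as G–B–D — a G major triad. The bass G is the root, so this is root position: figured 5/3.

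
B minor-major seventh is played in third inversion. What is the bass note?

The seventh of B minor-major seventh (B–D–F#–A#) is A#; that is the bass in third inversion.

A#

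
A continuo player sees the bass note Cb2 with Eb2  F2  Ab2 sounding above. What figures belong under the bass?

4/3

The notes Cb, Eb, F, Ab stack in thirds as F–Ab–Cb–Eb — an F half-diminished seventh chord. The bass Cb is the fifth, so this is second inversion: figured 4/3.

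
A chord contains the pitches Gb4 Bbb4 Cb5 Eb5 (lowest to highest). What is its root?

Reordering Gb, Bbb, Cb, Eb into stacked thirds gives Cb–Eb–Gb–Bbb; the bottom of that stack, Cb, is the root.

Cb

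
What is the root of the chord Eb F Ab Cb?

The distinct letter names are Eb, F, Ab, Cb. Arranged as a stack of thirds they read F–Ab–Cb–Eb, so F is the root (an F half-diminished seventh chord).

F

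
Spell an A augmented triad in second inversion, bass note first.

E#, A, C#

The chord tones are A–C#–E#. With the fifth (E#) lowest for second inversion: E#, A, C#.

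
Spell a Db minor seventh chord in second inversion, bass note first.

The chord tones are Db–Fb–Ab–Cb. With the fifth (Ab) lowest for second inversion: Ab, Cb, Db, Fb.

Ab, Cb, Db, Fb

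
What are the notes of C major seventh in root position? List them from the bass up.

C, E, G, B

The chord tones are C–E–G–B. With the root (C) lowest for root position: C, E, G, B.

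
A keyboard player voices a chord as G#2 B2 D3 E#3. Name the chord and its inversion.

Reducing to letter names: G#, B, D, E#. These stack in thirds as E#–G#–B–D — an E# diminished seventh chord.
The lowest note is G#, the third of the chord, so this is first inversion (figured bass 6/5).

E# diminished seventh, first inversion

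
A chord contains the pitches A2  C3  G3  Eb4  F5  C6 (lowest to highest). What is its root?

F

The distinct letter names are A, C, G, Eb, F. Arranged as a stack of thirds they read F–A–C–Eb–G, so F is the root (an F dominant ninth chord).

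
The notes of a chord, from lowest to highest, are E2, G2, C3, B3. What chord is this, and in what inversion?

The pitch classes E, G, C, B arrange in thirds as C–E–G–B: a C major seventh chord.
The lowest note is E, the third of the chord, so this is first inversion (figured bass 6/5).

C major seventh, first inversion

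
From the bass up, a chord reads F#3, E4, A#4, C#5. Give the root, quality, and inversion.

The distinct note names are F#, E, A#, C#. Stacked in thirds they read F#–A#–C#–E, which is a dominant seventh chord on F#.
The lowest note is F#, the root of the chord, so this is root position (figured bass 7).

F# dominant seventh, root position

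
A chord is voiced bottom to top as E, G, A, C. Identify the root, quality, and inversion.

The pitch classes E, G, A, C arrange in thirds as A–C–E–G: an A minor seventh chord.
E is the fifth of A minor seventh; fifth in the bass means second inversion (figured bass 4/3).

A minor seventh, second inversion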